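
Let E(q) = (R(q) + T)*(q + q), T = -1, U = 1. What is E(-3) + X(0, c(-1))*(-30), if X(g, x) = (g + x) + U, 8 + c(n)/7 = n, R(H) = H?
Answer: 1884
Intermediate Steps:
c(n) = -56 + 7*n
E(q) = 2*q*(-1 + q) (E(q) = (q - 1)*(q + q) = (-1 + q)*(2*q) = 2*q*(-1 + q))
X(g, x) = 1 + g + x (X(g, x) = (g + x) + 1 = 1 + g + x)
E(-3) + X(0, c(-1))*(-30) = 2*(-3)*(-1 - 3) + (1 + 0 + (-56 + 7*(-1)))*(-30) = 2*(-3)*(-4) + (1 + 0 + (-56 - 7))*(-30) = 24 + (1 + 0 - 63)*(-30) = 24 - 62*(-30) = 24 + 1860 = 1884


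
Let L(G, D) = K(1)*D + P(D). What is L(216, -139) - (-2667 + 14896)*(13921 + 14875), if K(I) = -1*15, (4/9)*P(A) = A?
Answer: -1408578047/4 ≈ -3.5214e+8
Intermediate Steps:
P(A) = 9*A/4
K(I) = -15
L(G, D) = -51*D/4 (L(G, D) = -15*D + 9*D/4 = -51*D/4)
L(216, -139) - (-2667 + 14896)*(13921 + 14875) = -51/4*(-139) - (-2667 + 14896)*(13921 + 14875) = 7089/4 - 12229*28796 = 7089/4 - 1*352146284 = 7089/4 - 352146284 = -1408578047/4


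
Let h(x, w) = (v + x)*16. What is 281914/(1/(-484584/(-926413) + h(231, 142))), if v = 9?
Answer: 1003024781824656/926413 ≈ 1.0827e+9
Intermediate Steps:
h(x, w) = 144 + 16*x (h(x, w) = (9 + x)*16 = 144 + 16*x)
281914/(1/(-484584/(-926413) + h(231, 142))) = 281914/(1/(-484584/(-926413) + (144 + 16*231))) = 281914/(1/(-484584*(-1/926413) + (144 + 3696))) = 281914/(1/(484584/926413 + 3840)) = 281914/(1/(3557910504/926413)) = 281914/(926413/3557910504) = 281914*(3557910504/926413) = 1003024781824656/926413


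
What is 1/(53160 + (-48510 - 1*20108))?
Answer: -1/15458 ≈ -6.4691e-5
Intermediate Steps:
1/(53160 + (-48510 - 1*20108)) = 1/(53160 + (-48510 - 20108)) = 1/(53160 - 68618) = 1/(-15458) = -1/15458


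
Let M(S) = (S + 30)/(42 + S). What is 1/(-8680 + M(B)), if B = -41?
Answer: -1/8691 ≈ -0.00011506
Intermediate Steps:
M(S) = (30 + S)/(42 + S)
1/(-8680 + M(B)) = 1/(-8680 + (30 - 41)/(42 - 41)) = 1/(-8680 - 11/1) = 1/(-8680 + 1*(-11)) = 1/(-8680 - 11) = 1/(-8691) = -1/8691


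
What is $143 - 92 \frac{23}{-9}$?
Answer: $\frac{3403}{9} \approx 378.11$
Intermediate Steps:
$143 - 92 \frac{23}{-9} = 143 - 92 \cdot 23 \left(- \frac{1}{9}\right) = 143 - - \frac{2116}{9} = 143 + \frac{2116}{9} = \frac{3403}{9}$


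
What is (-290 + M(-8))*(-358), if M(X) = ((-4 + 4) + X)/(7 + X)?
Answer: 100956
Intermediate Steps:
M(X) = X/(7 + X) (M(X) = (0 + X)/(7 + X) = X/(7 + X))
(-290 + M(-8))*(-358) = (-290 - 8/(7 - 8))*(-358) = (-290 - 8/(-1))*(-358) = (-290 - 8*(-1))*(-358) = (-290 + 8)*(-358) = -282*(-358) = 100956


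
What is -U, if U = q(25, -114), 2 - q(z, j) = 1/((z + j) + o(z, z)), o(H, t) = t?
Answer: -129/64 ≈ -2.0156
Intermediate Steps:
q(z, j) = 2 - 1/(j + 2*z) (q(z, j) = 2 - 1/((z + j) + z) = 2 - 1/((j + z) + z) = 2 - 1/(j + 2*z))
U = 129/64 (U = (-1 + 2*(-114) + 4*25)/(-114 + 2*25) = (-1 - 228 + 100)/(-114 + 50) = -129/(-64) = -1/64*(-129) = 129/64 ≈ 2.0156)
-U = -1*129/64 = -129/64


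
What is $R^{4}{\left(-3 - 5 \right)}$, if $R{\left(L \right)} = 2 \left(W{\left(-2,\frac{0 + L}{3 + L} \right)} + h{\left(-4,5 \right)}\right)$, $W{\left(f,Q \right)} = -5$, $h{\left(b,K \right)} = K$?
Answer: $0$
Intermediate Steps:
$R{\left(L \right)} = 0$ ($R{\left(L \right)} = 2 \left(-5 + 5\right) = 2 \cdot 0 = 0$)
$R^{4}{\left(-3 - 5 \right)} = 0^{4} = 0$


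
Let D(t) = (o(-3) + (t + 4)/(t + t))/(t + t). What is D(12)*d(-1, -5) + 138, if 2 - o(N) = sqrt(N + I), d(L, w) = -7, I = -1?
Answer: 1235/9 + 7*I/12 ≈ 137.22 + 0.58333*I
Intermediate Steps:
o(N) = 2 - sqrt(-1 + N) (o(N) = 2 - sqrt(N - 1) = 2 - sqrt(-1 + N))
D(t) = (2 - 2*I + (4 + t)/(2*t))/(2*t) (D(t) = ((2 - sqrt(-1 - 3)) + (t + 4)/(t + t))/(t + t) = ((2 - sqrt(-4)) + (4 + t)/((2*t)))/((2*t)) = ((2 - 2*I) + (4 + t)*(1/(2*t)))*(1/(2*t)) = ((2 - 2*I) + (4 + t)/(2*t))*(1/(2*t)) = (2 - 2*I + (4 + t)/(2*t))*(1/(2*t)) = (2 - 2*I + (4 + t)/(2*t))/(2*t))
D(12)*d(-1, -5) + 138 = ((1/4)*(4 + 12*(5 - 4*I))/12**2)*(-7) + 138 = ((1/4)*(1/144)*(4 + (60 - 48*I)))*(-7) + 138 = ((1/4)*(1/144)*(64 - 48*I))*(-7) + 138 = (1/9 - I/12)*(-7) + 138 = (-7/9 + 7*I/12) + 138 = 1235/9 + 7*I/12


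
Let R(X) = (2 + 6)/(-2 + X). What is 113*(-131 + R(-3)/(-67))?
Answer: -4958101/335 ≈ -14800.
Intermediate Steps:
R(X) = 8/(-2 + X)
113*(-131 + R(-3)/(-67)) = 113*(-131 + (8/(-2 - 3))/(-67)) = 113*(-131 + (8/(-5))*(-1/67)) = 113*(-131 + (8*(-1/5))*(-1/67)) = 113*(-131 - 8/5*(-1/67)) = 113*(-131 + 8/335) = 113*(-43877/335) = -4958101/335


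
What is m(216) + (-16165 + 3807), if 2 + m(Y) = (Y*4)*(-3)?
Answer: -14952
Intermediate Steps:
m(Y) = -2 - 12*Y (m(Y) = -2 + (Y*4)*(-3) = -2 + (4*Y)*(-3) = -2 - 12*Y)
m(216) + (-16165 + 3807) = (-2 - 12*216) + (-16165 + 3807) = (-2 - 2592) - 12358 = -2594 - 12358 = -14952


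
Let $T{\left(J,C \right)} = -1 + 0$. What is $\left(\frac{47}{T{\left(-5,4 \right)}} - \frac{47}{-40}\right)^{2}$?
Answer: $\frac{3359889}{1600} \approx 2099.9$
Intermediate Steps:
$T{\left(J,C \right)} = -1$
$\left(\frac{47}{T{\left(-5,4 \right)}} - \frac{47}{-40}\right)^{2} = \left(\frac{47}{-1} - \frac{47}{-40}\right)^{2} = \left(47 \left(-1\right) - - \frac{47}{40}\right)^{2} = \left(-47 + \frac{47}{40}\right)^{2} = \left(- \frac{1833}{40}\right)^{2} = \frac{3359889}{1600}$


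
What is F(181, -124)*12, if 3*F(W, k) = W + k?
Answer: 228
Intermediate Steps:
F(W, k) = W/3 + k/3 (F(W, k) = (W + k)/3 = W/3 + k/3)
F(181, -124)*12 = ((1/3)*181 + (1/3)*(-124))*12 = (181/3 - 124/3)*12 = 19*12 = 228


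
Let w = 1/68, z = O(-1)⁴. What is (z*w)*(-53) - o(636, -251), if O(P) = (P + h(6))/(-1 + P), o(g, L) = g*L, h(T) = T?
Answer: 173650843/1088 ≈ 1.5961e+5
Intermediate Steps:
o(g, L) = L*g
O(P) = (6 + P)/(-1 + P) (O(P) = (P + 6)/(-1 + P) = (6 + P)/(-1 + P))
z = 625/16 (z = ((6 - 1)/(-1 - 1))⁴ = (5/(-2))⁴ = (-½*5)⁴ = (-5/2)⁴ = 625/16 ≈ 39.063)
w = 1/68 ≈ 0.014706
(z*w)*(-53) - o(636, -251) = ((625/16)*(1/68))*(-53) - (-251)*636 = (625/1088)*(-53) - 1*(-159636) = -33125/1088 + 159636 = 173650843/1088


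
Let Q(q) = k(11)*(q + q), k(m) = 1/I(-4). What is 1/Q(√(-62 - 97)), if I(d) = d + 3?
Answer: I*√159/318 ≈ 0.039653*I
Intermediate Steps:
I(d) = 3 + d
k(m) = -1 (k(m) = 1/(3 - 4) = 1/(-1) = -1)
Q(q) = -2*q (Q(q) = -(q + q) = -2*q)
1/Q(√(-62 - 97)) = 1/(-2*√(-62 - 97)) = 1/(-2*I*√159) = I*√159/318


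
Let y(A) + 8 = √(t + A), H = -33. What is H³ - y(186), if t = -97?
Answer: -35929 - √89 ≈ -35938.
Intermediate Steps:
y(A) = -8 + √(-97 + A)
H³ - y(186) = (-33)³ - (-8 + √(-97 + 186)) = -35937 - (-8 + √89) = -35937 + (8 - √89) = -35929 - √89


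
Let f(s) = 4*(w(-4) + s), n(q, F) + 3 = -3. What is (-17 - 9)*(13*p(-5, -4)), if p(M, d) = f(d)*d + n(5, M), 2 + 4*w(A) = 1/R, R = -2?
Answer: -22984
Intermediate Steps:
w(A) = -5/8 (w(A) = -½ + (¼)/(-2) = -½ + (¼)*(-½) = -½ - ⅛ = -5/8)
n(q, F) = -6 (n(q, F) = -3 - 3 = -6)
f(s) = -5/2 + 4*s (f(s) = 4*(-5/8 + s) = -5/2 + 4*s)
p(M, d) = -6 + d*(-5/2 + 4*d) (p(M, d) = (-5/2 + 4*d)*d - 6 = d*(-5/2 + 4*d) - 6 = -6 + d*(-5/2 + 4*d))
(-17 - 9)*(13*p(-5, -4)) = (-17 - 9)*(13*(-6 + (½)*(-4)*(-5 + 8*(-4)))) = -338*(-6 + (½)*(-4)*(-5 - 32)) = -338*(-6 + (½)*(-4)*(-37)) = -338*(-6 + 74) = -338*68 = -26*884 = -22984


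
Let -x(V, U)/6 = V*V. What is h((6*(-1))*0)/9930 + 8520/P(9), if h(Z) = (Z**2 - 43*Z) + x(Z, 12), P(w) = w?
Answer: 2840/3 ≈ 946.67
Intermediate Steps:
x(V, U) = -6*V**2 (x(V, U) = -6*V*V = -6*V**2)
h(Z) = -43*Z - 5*Z**2 (h(Z) = (Z**2 - 43*Z) - 6*Z**2 = -43*Z - 5*Z**2)
h((6*(-1))*0)/9930 + 8520/P(9) = (((6*(-1))*0)*(-43 - 5*6*(-1)*0))/9930 + 8520/9 = ((-6*0)*(-43 - (-30)*0))*(1/9930) + 8520*(1/9) = (0*(-43 - 5*0))*(1/9930) + 2840/3 = (0*(-43 + 0))*(1/9930) + 2840/3 = (0*(-43))*(1/9930) + 2840/3 = 0*(1/9930) + 2840/3 = 0 + 2840/3 = 2840/3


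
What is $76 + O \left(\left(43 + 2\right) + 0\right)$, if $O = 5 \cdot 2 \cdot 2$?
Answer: $976$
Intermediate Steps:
$O = 20$ ($O = 5 \cdot 4 = 20$)
$76 + O \left(\left(43 + 2\right) + 0\right) = 76 + 20 \left(\left(43 + 2\right) + 0\right) = 76 + 20 \left(45 + 0\right) = 76 + 20 \cdot 45 = 76 + 900 = 976$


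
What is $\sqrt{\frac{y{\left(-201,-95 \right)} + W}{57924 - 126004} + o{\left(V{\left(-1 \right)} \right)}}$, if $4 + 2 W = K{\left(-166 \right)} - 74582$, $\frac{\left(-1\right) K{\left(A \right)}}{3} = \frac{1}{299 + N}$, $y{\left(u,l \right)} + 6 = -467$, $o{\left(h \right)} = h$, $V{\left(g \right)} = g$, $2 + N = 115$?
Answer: $\frac{i \sqrt{21894608836490}}{7012240} \approx 0.66729 i$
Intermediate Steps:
$N = 113$ ($N = -2 + 115 = 113$)
$y{\left(u,l \right)} = -473$ ($y{\left(u,l \right)} = -6 - 467 = -473$)
$K{\left(A \right)} = - \frac{3}{412}$ ($K{\left(A \right)} = - \frac{3}{299 + 113} = - \frac{3}{412}$)
$W = - \frac{30729435}{824}$ ($W = -2 + \frac{- \frac{3}{412} - 74582}{2} = -2 + \frac{1}{2} \left(- \frac{30727787}{412}\right) = -2 - \frac{30727787}{824} = - \frac{30729435}{824} \approx -37293.0$)
$\sqrt{\frac{y{\left(-201,-95 \right)} + W}{57924 - 126004} + o{\left(V{\left(-1 \right)} \right)}} = \sqrt{\frac{-473 - \frac{30729435}{824}}{57924 - 126004} - 1} = \sqrt{- \frac{31119187}{824 \left(-68080\right)} - 1} = \sqrt{\left(- \frac{31119187}{824}\right) \left(- \frac{1}{68080}\right) - 1} = \sqrt{\frac{31119187}{56097920} - 1} = \sqrt{- \frac{24978733}{56097920}} = \frac{i \sqrt{21894608836490}}{7012240}$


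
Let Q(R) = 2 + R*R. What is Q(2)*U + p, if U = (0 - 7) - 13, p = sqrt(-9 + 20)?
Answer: -120 + sqrt(11) ≈ -116.68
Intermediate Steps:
p = sqrt(11) ≈ 3.3166
Q(R) = 2 + R**2
U = -20 (U = -7 - 13 = -20)
Q(2)*U + p = (2 + 2**2)*(-20) + sqrt(11) = (2 + 4)*(-20) + sqrt(11) = 6*(-20) + sqrt(11) = -120 + sqrt(11)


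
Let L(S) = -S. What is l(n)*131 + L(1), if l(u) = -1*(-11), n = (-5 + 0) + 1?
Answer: 1440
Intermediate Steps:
n = -4 (n = -5 + 1 = -4)
l(u) = 11
l(n)*131 + L(1) = 11*131 - 1*1 = 1441 - 1 = 1440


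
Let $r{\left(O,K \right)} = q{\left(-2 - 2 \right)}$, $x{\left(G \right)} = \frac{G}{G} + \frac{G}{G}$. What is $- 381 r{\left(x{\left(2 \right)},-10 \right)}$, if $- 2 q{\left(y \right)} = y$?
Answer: $-762$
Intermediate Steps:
$q{\left(y \right)} = - \frac{y}{2}$
$x{\left(G \right)} = 2$ ($x{\left(G \right)} = 1 + 1 = 2$)
$r{\left(O,K \right)} = 2$ ($r{\left(O,K \right)} = - \frac{-2 - 2}{2} = \left(- \frac{1}{2}\right) \left(-4\right) = 2$)
$- 381 r{\left(x{\left(2 \right)},-10 \right)} = \left(-381\right) 2 = -762$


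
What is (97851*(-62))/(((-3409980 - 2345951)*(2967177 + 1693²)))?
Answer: 3033381/16788398774803 ≈ 1.8068e-7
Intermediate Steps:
(97851*(-62))/(((-3409980 - 2345951)*(2967177 + 1693²))) = -6066762*(-1/(5755931*(2967177 + 2866249))) = -6066762/((-5755931*5833426)) = -6066762/(-33576797549606) = -6066762*(-1/33576797549606) = 3033381/16788398774803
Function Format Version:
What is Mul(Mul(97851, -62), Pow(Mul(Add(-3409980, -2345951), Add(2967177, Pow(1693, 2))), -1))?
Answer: Rational(3033381, 16788398774803) ≈ 1.8068e-7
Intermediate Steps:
Mul(Mul(97851, -62), Pow(Mul(Add(-3409980, -2345951), Add(2967177, Pow(1693, 2))), -1)) = Mul(-6066762, Pow(Mul(-5755931, Add(2967177, 2866249)), -1)) = Mul(-6066762, Pow(Mul(-5755931, 5833426), -1)) = Mul(-6066762, Pow(-33576797549606, -1)) = Mul(-6066762, Rational(-1, 33576797549606)) = Rational(3033381, 16788398774803)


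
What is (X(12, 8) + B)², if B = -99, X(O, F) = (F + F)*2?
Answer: 4489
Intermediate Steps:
X(O, F) = 4*F (X(O, F) = (2*F)*2 = 4*F)
(X(12, 8) + B)² = (4*8 - 99)² = (32 - 99)² = (-67)² = 4489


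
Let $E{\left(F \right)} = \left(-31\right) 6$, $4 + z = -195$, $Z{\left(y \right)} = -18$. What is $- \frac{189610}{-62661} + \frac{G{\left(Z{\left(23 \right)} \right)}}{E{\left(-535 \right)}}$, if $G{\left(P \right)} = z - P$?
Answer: $\frac{5178789}{1294994} \approx 3.9991$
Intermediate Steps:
$z = -199$ ($z = -4 - 195 = -199$)
$G{\left(P \right)} = -199 - P$
$E{\left(F \right)} = -186$
$- \frac{189610}{-62661} + \frac{G{\left(Z{\left(23 \right)} \right)}}{E{\left(-535 \right)}} = - \frac{189610}{-62661} + \frac{-199 - -18}{-186} = \left(-189610\right) \left(- \frac{1}{62661}\right) + \left(-199 + 18\right) \left(- \frac{1}{186}\right) = \frac{189610}{62661} - - \frac{181}{186} = \frac{189610}{62661} + \frac{181}{186} = \frac{5178789}{1294994}$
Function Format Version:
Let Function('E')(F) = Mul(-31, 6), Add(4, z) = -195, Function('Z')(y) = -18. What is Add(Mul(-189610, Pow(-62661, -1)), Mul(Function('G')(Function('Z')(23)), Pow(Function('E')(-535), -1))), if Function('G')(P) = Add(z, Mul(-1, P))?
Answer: Rational(5178789, 1294994) ≈ 3.9991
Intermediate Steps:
z = -199 (z = Add(-4, -195) = -199)
Function('G')(P) = Add(-199, Mul(-1, P))
Function('E')(F) = -186
Add(Mul(-189610, Pow(-62661, -1)), Mul(Function('G')(Function('Z')(23)), Pow(Function('E')(-535), -1))) = Add(Mul(-189610, Pow(-62661, -1)), Mul(Add(-199, Mul(-1, -18)), Pow(-186, -1))) = Add(Mul(-189610, Rational(-1, 62661)), Mul(Add(-199, 18), Rational(-1, 186))) = Add(Rational(189610, 62661), Mul(-181, Rational(-1, 186))) = Add(Rational(189610, 62661), Rational(181, 186)) = Rational(5178789, 1294994)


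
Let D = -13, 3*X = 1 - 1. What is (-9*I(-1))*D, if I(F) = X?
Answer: 0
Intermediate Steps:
X = 0 (X = (1 - 1)/3 = (⅓)*0 = 0)
I(F) = 0
(-9*I(-1))*D = -9*0*(-13) = 0*(-13) = 0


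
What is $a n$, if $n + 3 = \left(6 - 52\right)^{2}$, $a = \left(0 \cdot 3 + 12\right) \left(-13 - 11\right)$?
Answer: $-608544$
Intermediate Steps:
$a = -288$ ($a = \left(0 + 12\right) \left(-24\right) = 12 \left(-24\right) = -288$)
$n = 2113$ ($n = -3 + \left(6 - 52\right)^{2} = -3 + \left(-46\right)^{2} = -3 + 2116 = 2113$)
$a n = \left(-288\right) 2113 = -608544$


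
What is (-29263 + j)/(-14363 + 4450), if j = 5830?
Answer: 23433/9913 ≈ 2.3639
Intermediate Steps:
(-29263 + j)/(-14363 + 4450) = (-29263 + 5830)/(-14363 + 4450) = -23433/(-9913) = -23433*(-1/9913) = 23433/9913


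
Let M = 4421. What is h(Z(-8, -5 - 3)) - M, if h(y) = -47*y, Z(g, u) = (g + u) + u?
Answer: -3293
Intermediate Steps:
Z(g, u) = g + 2*u
h(Z(-8, -5 - 3)) - M = -47*(-8 + 2*(-5 - 3)) - 1*4421 = -47*(-8 + 2*(-8)) - 4421 = -47*(-8 - 16) - 4421 = -47*(-24) - 4421 = 1128 - 4421 = -3293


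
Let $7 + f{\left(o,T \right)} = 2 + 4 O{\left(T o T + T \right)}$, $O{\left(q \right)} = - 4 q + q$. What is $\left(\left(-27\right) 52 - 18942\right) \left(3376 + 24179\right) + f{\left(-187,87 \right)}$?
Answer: $-543650243$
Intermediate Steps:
$O{\left(q \right)} = - 3 q$
$f{\left(o,T \right)} = -5 - 12 T - 12 o T^{2}$ ($f{\left(o,T \right)} = -7 + \left(2 + 4 \left(- 3 \left(T o T + T\right)\right)\right) = -7 + \left(2 + 4 \left(- 3 \left(o T^{2} + T\right)\right)\right) = -7 + \left(2 + 4 \left(- 3 \left(T + o T^{2}\right)\right)\right) = -7 + \left(2 + 4 \left(- 3 T - 3 o T^{2}\right)\right) = -7 - \left(-2 + 12 T + 12 o T^{2}\right) = -5 - 12 T - 12 o T^{2}$)
$\left(\left(-27\right) 52 - 18942\right) \left(3376 + 24179\right) + f{\left(-187,87 \right)} = \left(\left(-27\right) 52 - 18942\right) \left(3376 + 24179\right) - \left(5 + 1044 \left(1 + 87 \left(-187\right)\right)\right) = \left(-1404 - 18942\right) 27555 - \left(5 + 1044 \left(1 - 16269\right)\right) = \left(-20346\right) 27555 - \left(5 + 1044 \left(-16268\right)\right) = -560634030 + \left(-5 + 16983792\right) = -560634030 + 16983787 = -543650243$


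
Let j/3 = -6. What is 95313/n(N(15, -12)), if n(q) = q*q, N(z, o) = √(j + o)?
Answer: -31771/10 ≈ -3177.1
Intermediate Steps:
j = -18 (j = 3*(-6) = -18)
N(z, o) = √(-18 + o)
n(q) = q²
95313/n(N(15, -12)) = 95313/((√(-18 - 12))²) = 95313/((√(-30))²) = 95313/((I*√30)²) = 95313/(-30) = 95313*(-1/30) = -31771/10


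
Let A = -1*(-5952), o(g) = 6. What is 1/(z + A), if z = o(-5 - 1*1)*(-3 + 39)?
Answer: 1/6168 ≈ 0.00016213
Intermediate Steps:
A = 5952
z = 216 (z = 6*(-3 + 39) = 6*36 = 216)
1/(z + A) = 1/(216 + 5952) = 1/6168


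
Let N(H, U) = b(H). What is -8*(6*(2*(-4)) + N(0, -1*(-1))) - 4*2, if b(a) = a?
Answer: 376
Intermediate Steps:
N(H, U) = H
-8*(6*(2*(-4)) + N(0, -1*(-1))) - 4*2 = -8*(6*(2*(-4)) + 0) - 4*2 = -8*(6*(-8) + 0) - 8 = -8*(-48 + 0) - 8 = -8*(-48) - 8 = 384 - 8 = 376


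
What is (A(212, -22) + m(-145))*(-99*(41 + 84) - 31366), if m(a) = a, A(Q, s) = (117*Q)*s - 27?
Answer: 23876462260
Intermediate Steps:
A(Q, s) = -27 + 117*Q*s (A(Q, s) = 117*Q*s - 27 = -27 + 117*Q*s)
(A(212, -22) + m(-145))*(-99*(41 + 84) - 31366) = ((-27 + 117*212*(-22)) - 145)*(-99*(41 + 84) - 31366) = ((-27 - 545688) - 145)*(-99*125 - 31366) = (-545715 - 145)*(-12375 - 31366) = -545860*(-43741) = 23876462260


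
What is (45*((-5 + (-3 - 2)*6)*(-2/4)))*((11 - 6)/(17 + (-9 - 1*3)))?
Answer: 1575/2 ≈ 787.50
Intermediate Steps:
(45*((-5 + (-3 - 2)*6)*(-2/4)))*((11 - 6)/(17 + (-9 - 1*3))) = (45*((-5 - 5*6)*(-2*¼)))*(5/(17 + (-9 - 3))) = (45*((-5 - 30)*(-½)))*(5/(17 - 12)) = (45*(-35*(-½)))*(5/5) = (45*(35/2))*(5*(⅕)) = (1575/2)*1 = 1575/2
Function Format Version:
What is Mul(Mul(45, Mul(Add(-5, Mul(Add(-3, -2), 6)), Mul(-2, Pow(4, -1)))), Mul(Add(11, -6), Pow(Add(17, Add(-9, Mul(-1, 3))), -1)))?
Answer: Rational(1575, 2) ≈ 787.50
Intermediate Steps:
Mul(Mul(45, Mul(Add(-5, Mul(Add(-3, -2), 6)), Mul(-2, Pow(4, -1)))), Mul(Add(11, -6), Pow(Add(17, Add(-9, Mul(-1, 3))), -1))) = Mul(Mul(45, Mul(Add(-5, Mul(-5, 6)), Mul(-2, Rational(1, 4)))), Mul(5, Pow(Add(17, Add(-9, -3)), -1))) = Mul(Mul(45, Mul(Add(-5, -30), Rational(-1, 2))), Mul(5, Pow(Add(17, -12), -1))) = Mul(Mul(45, Mul(-35, Rational(-1, 2))), Mul(5, Pow(5, -1))) = Mul(Mul(45, Rational(35, 2)), Mul(5, Rational(1, 5))) = Mul(Rational(1575, 2), 1) = Rational(1575, 2)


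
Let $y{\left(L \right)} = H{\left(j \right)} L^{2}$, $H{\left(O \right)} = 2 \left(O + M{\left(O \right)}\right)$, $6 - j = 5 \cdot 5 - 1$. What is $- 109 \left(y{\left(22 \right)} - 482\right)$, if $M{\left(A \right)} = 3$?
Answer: $1635218$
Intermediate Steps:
$j = -18$ ($j = 6 - \left(5 \cdot 5 - 1\right) = 6 - \left(25 - 1\right) = 6 - 24 = -18$)
$H{\left(O \right)} = 6 + 2 O$ ($H{\left(O \right)} = 2 \left(O + 3\right) = 2 \left(3 + O\right) = 6 + 2 O$)
$y{\left(L \right)} = - 30 L^{2}$ ($y{\left(L \right)} = \left(6 + 2 \left(-18\right)\right) L^{2} = \left(6 - 36\right) L^{2} = - 30 L^{2}$)
$- 109 \left(y{\left(22 \right)} - 482\right) = - 109 \left(- 30 \cdot 22^{2} - 482\right) = - 109 \left(\left(-30\right) 484 - 482\right) = - 109 \left(-14520 - 482\right) = \left(-109\right) \left(-15002\right) = 1635218$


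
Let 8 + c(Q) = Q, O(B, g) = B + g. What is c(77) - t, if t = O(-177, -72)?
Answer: 318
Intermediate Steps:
c(Q) = -8 + Q
t = -249 (t = -177 - 72 = -249)
c(77) - t = (-8 + 77) - 1*(-249) = 69 + 249 = 318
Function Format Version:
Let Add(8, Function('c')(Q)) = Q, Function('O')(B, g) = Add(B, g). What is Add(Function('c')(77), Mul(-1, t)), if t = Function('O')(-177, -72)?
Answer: 318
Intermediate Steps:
Function('c')(Q) = Add(-8, Q)
t = -249 (t = Add(-177, -72) = -249)
Add(Function('c')(77), Mul(-1, t)) = Add(Add(-8, 77), Mul(-1, -249)) = Add(69, 249) = 318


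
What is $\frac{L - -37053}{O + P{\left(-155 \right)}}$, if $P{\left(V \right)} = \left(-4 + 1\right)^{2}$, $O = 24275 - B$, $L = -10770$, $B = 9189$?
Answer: $\frac{26283}{15095} \approx 1.7412$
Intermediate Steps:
$O = 15086$ ($O = 24275 - 9189 = 15086$)
$P{\left(V \right)} = 9$ ($P{\left(V \right)} = \left(-3\right)^{2} = 9$)
$\frac{L - -37053}{O + P{\left(-155 \right)}} = \frac{-10770 - -37053}{15086 + 9} = \frac{-10770 + 37053}{15095} = 26283 \cdot \frac{1}{15095} = \frac{26283}{15095}$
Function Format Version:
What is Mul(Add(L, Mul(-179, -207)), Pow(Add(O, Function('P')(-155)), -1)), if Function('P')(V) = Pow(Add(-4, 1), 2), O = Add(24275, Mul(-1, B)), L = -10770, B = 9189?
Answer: Rational(26283, 15095) ≈ 1.7412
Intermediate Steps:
O = 15086 (O = Add(24275, Mul(-1, 9189)) = Add(24275, -9189) = 15086)
Function('P')(V) = 9 (Function('P')(V) = Pow(-3, 2) = 9)
Mul(Add(L, Mul(-179, -207)), Pow(Add(O, Function('P')(-155)), -1)) = Mul(Add(-10770, Mul(-179, -207)), Pow(Add(15086, 9), -1)) = Mul(Add(-10770, 37053), Pow(15095, -1)) = Mul(26283, Rational(1, 15095)) = Rational(26283, 15095)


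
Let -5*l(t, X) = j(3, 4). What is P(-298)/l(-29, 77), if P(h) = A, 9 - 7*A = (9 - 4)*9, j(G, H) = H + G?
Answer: 180/49 ≈ 3.6735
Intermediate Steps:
j(G, H) = G + H
l(t, X) = -7/5 (l(t, X) = -(3 + 4)/5 = -1/5*7 = -7/5)
A = -36/7 (A = 9/7 - (9 - 4)*9/7 = 9/7 - 5*9/7 = 9/7 - 1/7*45 = 9/7 - 45/7 = -36/7 ≈ -5.1429)
P(h) = -36/7
P(-298)/l(-29, 77) = -36/(7*(-7/5)) = -36/7*(-5/7) = 180/49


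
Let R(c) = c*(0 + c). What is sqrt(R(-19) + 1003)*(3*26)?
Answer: 156*sqrt(341) ≈ 2880.7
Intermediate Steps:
R(c) = c**2 (R(c) = c*c = c**2)
sqrt(R(-19) + 1003)*(3*26) = sqrt((-19)**2 + 1003)*(3*26) = sqrt(361 + 1003)*78 = sqrt(1364)*78 = (2*sqrt(341))*78 = 156*sqrt(341)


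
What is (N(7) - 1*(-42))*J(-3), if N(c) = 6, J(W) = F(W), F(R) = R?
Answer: -144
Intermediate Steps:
J(W) = W
(N(7) - 1*(-42))*J(-3) = (6 - 1*(-42))*(-3) = (6 + 42)*(-3) = 48*(-3) = -144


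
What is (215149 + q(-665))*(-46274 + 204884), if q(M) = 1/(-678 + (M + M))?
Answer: 34261281942255/1004 ≈ 3.4125e+10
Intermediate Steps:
q(M) = 1/(-678 + 2*M)
(215149 + q(-665))*(-46274 + 204884) = (215149 + 1/(2*(-339 - 665)))*(-46274 + 204884) = (215149 + (1/2)/(-1004))*158610 = (215149 + (1/2)*(-1/1004))*158610 = (215149 - 1/2008)*158610 = (432019191/2008)*158610 = 34261281942255/1004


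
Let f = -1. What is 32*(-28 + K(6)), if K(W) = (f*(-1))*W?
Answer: -704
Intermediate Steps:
K(W) = W (K(W) = (-1*(-1))*W = 1*W = W)
32*(-28 + K(6)) = 32*(-28 + 6) = 32*(-22) = -704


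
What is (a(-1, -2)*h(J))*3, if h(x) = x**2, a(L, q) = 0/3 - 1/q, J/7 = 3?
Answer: 1323/2 ≈ 661.50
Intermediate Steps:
J = 21 (J = 7*3 = 21)
a(L, q) = -1/q (a(L, q) = 0*(1/3) - 1/q = 0 - 1/q = -1/q)
(a(-1, -2)*h(J))*3 = (-1/(-2)*21**2)*3 = (-1*(-1/2)*441)*3 = ((1/2)*441)*3 = (441/2)*3 = 1323/2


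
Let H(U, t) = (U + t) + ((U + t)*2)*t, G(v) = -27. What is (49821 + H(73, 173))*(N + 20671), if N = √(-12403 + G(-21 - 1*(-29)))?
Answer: 2794367793 + 135183*I*√12430 ≈ 2.7944e+9 + 1.5072e+7*I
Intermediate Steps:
H(U, t) = U + t + t*(2*U + 2*t) (H(U, t) = (U + t) + (2*U + 2*t)*t = (U + t) + t*(2*U + 2*t) = U + t + t*(2*U + 2*t))
N = I*√12430 (N = √(-12403 - 27) = √(-12430) = I*√12430 ≈ 111.49*I)
(49821 + H(73, 173))*(N + 20671) = (49821 + (73 + 173 + 2*173² + 2*73*173))*(I*√12430 + 20671) = (49821 + (73 + 173 + 2*29929 + 25258))*(20671 + I*√12430) = (49821 + (73 + 173 + 59858 + 25258))*(20671 + I*√12430) = (49821 + 85362)*(20671 + I*√12430) = 135183*(20671 + I*√12430) = 2794367793 + 135183*I*√12430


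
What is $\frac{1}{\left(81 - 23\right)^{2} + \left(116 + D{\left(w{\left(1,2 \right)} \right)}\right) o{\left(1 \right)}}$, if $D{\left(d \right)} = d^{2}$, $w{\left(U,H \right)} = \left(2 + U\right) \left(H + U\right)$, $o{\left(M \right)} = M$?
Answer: $\frac{1}{3561} \approx 0.00028082$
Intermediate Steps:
$\frac{1}{\left(81 - 23\right)^{2} + \left(116 + D{\left(w{\left(1,2 \right)} \right)}\right) o{\left(1 \right)}} = \frac{1}{\left(81 - 23\right)^{2} + \left(116 + \left(1^{2} + 2 \cdot 2 + 2 \cdot 1 + 2 \cdot 1\right)^{2}\right) 1} = \frac{1}{58^{2} + \left(116 + \left(1 + 4 + 2 + 2\right)^{2}\right) 1} = \frac{1}{3364 + \left(116 + 9^{2}\right) 1} = \frac{1}{3364 + \left(116 + 81\right) 1} = \frac{1}{3364 + 197 \cdot 1} = \frac{1}{3364 + 197} = \frac{1}{3561}$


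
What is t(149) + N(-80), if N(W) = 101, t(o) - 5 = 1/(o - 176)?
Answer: 2861/27 ≈ 105.96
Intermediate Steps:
t(o) = 5 + 1/(-176 + o) (t(o) = 5 + 1/(o - 176) = 5 + 1/(-176 + o))
t(149) + N(-80) = (-879 + 5*149)/(-176 + 149) + 101 = (-879 + 745)/(-27) + 101 = -1/27*(-134) + 101 = 134/27 + 101 = 2861/27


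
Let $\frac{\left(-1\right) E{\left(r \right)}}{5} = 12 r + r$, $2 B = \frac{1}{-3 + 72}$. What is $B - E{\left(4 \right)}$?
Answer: $\frac{35881}{138} \approx 260.01$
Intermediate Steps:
$B = \frac{1}{138}$ ($B = \frac{1}{2 \left(-3 + 72\right)} = \frac{1}{2 \cdot 69} = \frac{1}{2} \cdot \frac{1}{69} = \frac{1}{138} \approx 0.0072464$)
$E{\left(r \right)} = - 65 r$ ($E{\left(r \right)} = - 5 \left(12 r + r\right) = - 5 \cdot 13 r = - 65 r$)
$B - E{\left(4 \right)} = \frac{1}{138} - \left(-65\right) 4 = \frac{1}{138} - -260 = \frac{1}{138} + 260 = \frac{35881}{138}$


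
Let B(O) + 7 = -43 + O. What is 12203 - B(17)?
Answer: 12236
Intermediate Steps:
B(O) = -50 + O (B(O) = -7 + (-43 + O) = -50 + O)
12203 - B(17) = 12203 - (-50 + 17) = 12203 - 1*(-33) = 12203 + 33 = 12236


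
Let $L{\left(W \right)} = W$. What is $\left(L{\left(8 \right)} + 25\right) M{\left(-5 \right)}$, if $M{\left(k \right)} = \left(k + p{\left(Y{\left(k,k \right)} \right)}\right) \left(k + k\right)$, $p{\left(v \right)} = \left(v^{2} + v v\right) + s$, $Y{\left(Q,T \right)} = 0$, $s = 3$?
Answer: $660$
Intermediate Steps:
$p{\left(v \right)} = 3 + 2 v^{2}$ ($p{\left(v \right)} = \left(v^{2} + v v\right) + 3 = \left(v^{2} + v^{2}\right) + 3 = 2 v^{2} + 3 = 3 + 2 v^{2}$)
$M{\left(k \right)} = 2 k \left(3 + k\right)$ ($M{\left(k \right)} = \left(k + \left(3 + 2 \cdot 0^{2}\right)\right) \left(k + k\right) = \left(k + \left(3 + 2 \cdot 0\right)\right) 2 k = \left(k + \left(3 + 0\right)\right) 2 k = \left(k + 3\right) 2 k = \left(3 + k\right) 2 k = 2 k \left(3 + k\right)$)
$\left(L{\left(8 \right)} + 25\right) M{\left(-5 \right)} = \left(8 + 25\right) 2 \left(-5\right) \left(3 - 5\right) = 33 \cdot 2 \left(-5\right) \left(-2\right) = 33 \cdot 20 = 660$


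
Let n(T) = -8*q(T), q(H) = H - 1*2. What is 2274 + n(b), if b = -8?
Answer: 2354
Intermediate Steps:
q(H) = -2 + H (q(H) = H - 2 = -2 + H)
n(T) = 16 - 8*T (n(T) = -8*(-2 + T) = 16 - 8*T)
2274 + n(b) = 2274 + (16 - 8*(-8)) = 2274 + (16 + 64) = 2274 + 80 = 2354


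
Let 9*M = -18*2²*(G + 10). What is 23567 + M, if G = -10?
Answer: 23567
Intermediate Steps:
M = 0 (M = (-18*2²*(-10 + 10))/9 = (-72*0)/9 = (-18*0)/9 = (⅑)*0 = 0)
23567 + M = 23567 + 0 = 23567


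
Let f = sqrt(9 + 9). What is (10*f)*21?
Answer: 630*sqrt(2) ≈ 890.95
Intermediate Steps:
f = 3*sqrt(2) (f = sqrt(18) = 3*sqrt(2) ≈ 4.2426)
(10*f)*21 = (10*(3*sqrt(2)))*21 = (30*sqrt(2))*21 = 630*sqrt(2)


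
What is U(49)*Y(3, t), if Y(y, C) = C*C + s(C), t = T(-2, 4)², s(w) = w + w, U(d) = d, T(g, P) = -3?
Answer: 4851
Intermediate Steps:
s(w) = 2*w
t = 9 (t = (-3)² = 9)
Y(y, C) = C² + 2*C (Y(y, C) = C*C + 2*C = C² + 2*C)
U(49)*Y(3, t) = 49*(9*(2 + 9)) = 49*(9*11) = 49*99 = 4851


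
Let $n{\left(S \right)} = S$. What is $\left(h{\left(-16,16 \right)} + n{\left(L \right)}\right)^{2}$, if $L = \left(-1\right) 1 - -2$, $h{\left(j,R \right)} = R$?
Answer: $289$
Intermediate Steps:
$L = 1$ ($L = -1 + 2 = 1$)
$\left(h{\left(-16,16 \right)} + n{\left(L \right)}\right)^{2} = \left(16 + 1\right)^{2} = 17^{2} = 289$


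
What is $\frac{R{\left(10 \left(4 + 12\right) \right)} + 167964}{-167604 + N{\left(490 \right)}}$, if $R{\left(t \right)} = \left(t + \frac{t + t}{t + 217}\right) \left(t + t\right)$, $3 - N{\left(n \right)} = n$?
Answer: $- \frac{82727228}{63370307} \approx -1.3055$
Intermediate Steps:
$N{\left(n \right)} = 3 - n$
$R{\left(t \right)} = 2 t \left(t + \frac{2 t}{217 + t}\right)$ ($R{\left(t \right)} = \left(t + \frac{2 t}{217 + t}\right) 2 t = 2 t \left(t + \frac{2 t}{217 + t}\right)$)
$\frac{R{\left(10 \left(4 + 12\right) \right)} + 167964}{-167604 + N{\left(490 \right)}} = \frac{\frac{2 \left(10 \left(4 + 12\right)\right)^{2} \left(219 + 10 \left(4 + 12\right)\right)}{217 + 10 \left(4 + 12\right)} + 167964}{-167604 + \left(3 - 490\right)} = \frac{\frac{2 \left(10 \cdot 16\right)^{2} \left(219 + 10 \cdot 16\right)}{217 + 10 \cdot 16} + 167964}{-167604 + \left(3 - 490\right)} = \frac{\frac{2 \cdot 160^{2} \left(219 + 160\right)}{217 + 160} + 167964}{-167604 - 487} = \frac{2 \cdot 25600 \cdot \frac{1}{377} \cdot 379 + 167964}{-168091} = \left(2 \cdot 25600 \cdot \frac{1}{377} \cdot 379 + 167964\right) \left(- \frac{1}{168091}\right) = \left(\frac{19404800}{377} + 167964\right) \left(- \frac{1}{168091}\right) = \frac{82727228}{377} \left(- \frac{1}{168091}\right) = - \frac{82727228}{63370307}$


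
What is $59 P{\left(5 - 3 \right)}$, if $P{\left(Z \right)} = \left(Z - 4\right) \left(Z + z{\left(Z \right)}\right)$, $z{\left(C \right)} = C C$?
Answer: $-708$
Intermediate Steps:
$z{\left(C \right)} = C^{2}$
$P{\left(Z \right)} = \left(-4 + Z\right) \left(Z + Z^{2}\right)$ ($P{\left(Z \right)} = \left(Z - 4\right) \left(Z + Z^{2}\right) = \left(-4 + Z\right) \left(Z + Z^{2}\right)$)
$59 P{\left(5 - 3 \right)} = 59 \left(5 - 3\right) \left(-4 + \left(5 - 3\right)^{2} - 3 \left(5 - 3\right)\right) = 59 \cdot 2 \left(-4 + 2^{2} - 6\right) = 59 \cdot 2 \left(-4 + 4 - 6\right) = 59 \cdot 2 \left(-6\right) = 59 \left(-12\right) = -708$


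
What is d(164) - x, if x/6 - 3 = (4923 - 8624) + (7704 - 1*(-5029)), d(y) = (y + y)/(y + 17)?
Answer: -9811682/181 ≈ -54208.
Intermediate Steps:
d(y) = 2*y/(17 + y) (d(y) = (2*y)/(17 + y) = 2*y/(17 + y))
x = 54210 (x = 18 + 6*((4923 - 8624) + (7704 - 1*(-5029))) = 18 + 6*(-3701 + (7704 + 5029)) = 18 + 6*(-3701 + 12733) = 18 + 6*9032 = 18 + 54192 = 54210)
d(164) - x = 2*164/(17 + 164) - 1*54210 = 2*164/181 - 54210 = 2*164*(1/181) - 54210 = 328/181 - 54210 = -9811682/181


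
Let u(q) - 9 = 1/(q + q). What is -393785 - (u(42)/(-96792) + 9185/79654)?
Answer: -127513345413953761/323814538656 ≈ -3.9379e+5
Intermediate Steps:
u(q) = 9 + 1/(2*q) (u(q) = 9 + 1/(q + q) = 9 + 1/(2*q))
-393785 - (u(42)/(-96792) + 9185/79654) = -393785 - ((9 + (1/2)/42)/(-96792) + 9185/79654) = -393785 - ((9 + (1/2)*(1/42))*(-1/96792) + 9185*(1/79654)) = -393785 - ((9 + 1/84)*(-1/96792) + 9185/79654) = -393785 - ((757/84)*(-1/96792) + 9185/79654) = -393785 - (-757/8130528 + 9185/79654) = -393785 - 1*37309300801/323814538656 = -393785 - 37309300801/323814538656 = -127513345413953761/323814538656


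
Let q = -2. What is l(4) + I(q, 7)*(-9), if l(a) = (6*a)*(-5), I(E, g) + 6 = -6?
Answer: -12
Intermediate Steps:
I(E, g) = -12 (I(E, g) = -6 - 6 = -12)
l(a) = -30*a
l(4) + I(q, 7)*(-9) = -30*4 - 12*(-9) = -120 + 108 = -12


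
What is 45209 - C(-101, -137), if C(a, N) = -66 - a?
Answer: 45174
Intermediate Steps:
45209 - C(-101, -137) = 45209 - (-66 - 1*(-101)) = 45209 - (-66 + 101) = 45209 - 1*35 = 45209 - 35 = 45174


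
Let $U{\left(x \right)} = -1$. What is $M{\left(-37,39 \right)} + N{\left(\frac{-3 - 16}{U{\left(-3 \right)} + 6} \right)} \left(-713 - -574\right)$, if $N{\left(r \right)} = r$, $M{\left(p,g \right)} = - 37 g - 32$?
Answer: $- \frac{4734}{5} \approx -946.8$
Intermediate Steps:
$M{\left(p,g \right)} = -32 - 37 g$
$M{\left(-37,39 \right)} + N{\left(\frac{-3 - 16}{U{\left(-3 \right)} + 6} \right)} \left(-713 - -574\right) = \left(-32 - 1443\right) + \frac{-3 - 16}{-1 + 6} \left(-713 - -574\right) = \left(-32 - 1443\right) + - \frac{19}{5} \left(-713 + 574\right) = -1475 + \left(-19\right) \frac{1}{5} \left(-139\right) = -1475 - - \frac{2641}{5} = -1475 + \frac{2641}{5} = - \frac{4734}{5}$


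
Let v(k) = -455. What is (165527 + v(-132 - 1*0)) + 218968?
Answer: 384040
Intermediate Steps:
(165527 + v(-132 - 1*0)) + 218968 = (165527 - 455) + 218968 = 165072 + 218968 = 384040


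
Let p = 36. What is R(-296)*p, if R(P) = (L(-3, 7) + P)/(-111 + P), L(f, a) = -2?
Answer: 10728/407 ≈ 26.359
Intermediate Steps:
R(P) = (-2 + P)/(-111 + P)
R(-296)*p = ((-2 - 296)/(-111 - 296))*36 = (-298/(-407))*36 = -1/407*(-298)*36 = (298/407)*36 = 10728/407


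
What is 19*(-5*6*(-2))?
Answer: 1140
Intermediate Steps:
19*(-5*6*(-2)) = 19*(-30*(-2)) = 19*60 = 1140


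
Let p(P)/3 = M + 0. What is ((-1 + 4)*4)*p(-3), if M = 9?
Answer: 324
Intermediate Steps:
p(P) = 27 (p(P) = 3*(9 + 0) = 3*9 = 27)
((-1 + 4)*4)*p(-3) = ((-1 + 4)*4)*27 = (3*4)*27 = 12*27 = 324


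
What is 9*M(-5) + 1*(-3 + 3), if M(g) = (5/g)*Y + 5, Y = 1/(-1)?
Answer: 54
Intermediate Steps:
Y = -1
M(g) = 5 - 5/g (M(g) = (5/g)*(-1) + 5 = -5/g + 5 = 5 - 5/g)
9*M(-5) + 1*(-3 + 3) = 9*(5 - 5/(-5)) + 1*(-3 + 3) = 9*(5 - 5*(-1/5)) + 1*0 = 9*(5 + 1) + 0 = 9*6 + 0 = 54 + 0 = 54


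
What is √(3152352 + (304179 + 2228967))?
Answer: 39*√3738 ≈ 2384.4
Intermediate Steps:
√(3152352 + (304179 + 2228967)) = √(3152352 + 2533146) = √5685498 = 39*√3738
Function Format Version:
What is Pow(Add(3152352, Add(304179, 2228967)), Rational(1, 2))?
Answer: Mul(39, Pow(3738, Rational(1, 2))) ≈ 2384.4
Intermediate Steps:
Pow(Add(3152352, Add(304179, 2228967)), Rational(1, 2)) = Pow(Add(3152352, 2533146), Rational(1, 2)) = Pow(5685498, Rational(1, 2)) = Mul(39, Pow(3738, Rational(1, 2)))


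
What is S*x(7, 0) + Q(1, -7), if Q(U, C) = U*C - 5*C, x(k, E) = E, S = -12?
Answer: 28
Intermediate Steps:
Q(U, C) = -5*C + C*U (Q(U, C) = C*U - 5*C = -5*C + C*U)
S*x(7, 0) + Q(1, -7) = -12*0 - 7*(-5 + 1) = 0 - 7*(-4) = 0 + 28 = 28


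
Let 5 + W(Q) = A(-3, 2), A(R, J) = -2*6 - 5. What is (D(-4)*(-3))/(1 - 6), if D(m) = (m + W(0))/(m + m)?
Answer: 39/20 ≈ 1.9500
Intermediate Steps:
A(R, J) = -17 (A(R, J) = -12 - 5 = -17)
W(Q) = -22 (W(Q) = -5 - 17 = -22)
D(m) = (-22 + m)/(2*m) (D(m) = (m - 22)/(m + m) = (-22 + m)/((2*m)) = (-22 + m)*(1/(2*m)) = (-22 + m)/(2*m))
(D(-4)*(-3))/(1 - 6) = (((½)*(-22 - 4)/(-4))*(-3))/(1 - 6) = (((½)*(-¼)*(-26))*(-3))/(-5) = ((13/4)*(-3))*(-⅕) = -39/4*(-⅕) = 39/20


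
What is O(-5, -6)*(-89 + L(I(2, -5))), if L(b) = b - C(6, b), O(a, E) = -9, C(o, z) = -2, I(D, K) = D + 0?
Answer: 765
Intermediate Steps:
I(D, K) = D
L(b) = 2 + b (L(b) = b - 1*(-2) = b + 2 = 2 + b)
O(-5, -6)*(-89 + L(I(2, -5))) = -9*(-89 + (2 + 2)) = -9*(-89 + 4) = -9*(-85) = 765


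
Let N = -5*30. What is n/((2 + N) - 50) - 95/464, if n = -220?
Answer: 3785/4176 ≈ 0.90637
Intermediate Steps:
N = -150
n/((2 + N) - 50) - 95/464 = -220/((2 - 150) - 50) - 95/464 = -220/(-148 - 50) - 95*1/464 = -220/(-198) - 95/464 = -220*(-1/198) - 95/464 = 10/9 - 95/464 = 3785/4176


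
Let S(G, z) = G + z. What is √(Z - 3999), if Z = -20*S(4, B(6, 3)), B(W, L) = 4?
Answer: I*√4159 ≈ 64.49*I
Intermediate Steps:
Z = -160 (Z = -20*(4 + 4) = -20*8 = -160)
√(Z - 3999) = √(-160 - 3999) = √(-4159) = I*√4159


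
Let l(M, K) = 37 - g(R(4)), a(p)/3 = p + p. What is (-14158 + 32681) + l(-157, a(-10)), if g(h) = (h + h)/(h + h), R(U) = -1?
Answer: 18559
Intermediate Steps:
g(h) = 1 (g(h) = (2*h)/((2*h)) = (2*h)*(1/(2*h)) = 1)
a(p) = 6*p (a(p) = 3*(p + p) = 3*(2*p) = 6*p)
l(M, K) = 36 (l(M, K) = 37 - 1*1 = 37 - 1 = 36)
(-14158 + 32681) + l(-157, a(-10)) = (-14158 + 32681) + 36 = 18523 + 36 = 18559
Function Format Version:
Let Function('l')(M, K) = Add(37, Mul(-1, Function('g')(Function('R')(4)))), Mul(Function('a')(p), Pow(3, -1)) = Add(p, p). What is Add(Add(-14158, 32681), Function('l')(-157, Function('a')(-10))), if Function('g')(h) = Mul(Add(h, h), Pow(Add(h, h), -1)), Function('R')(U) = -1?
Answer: 18559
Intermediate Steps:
Function('g')(h) = 1 (Function('g')(h) = Mul(Mul(2, h), Pow(Mul(2, h), -1)) = Mul(Mul(2, h), Mul(Rational(1, 2), Pow(h, -1))) = 1)
Function('a')(p) = Mul(6, p) (Function('a')(p) = Mul(3, Add(p, p)) = Mul(3, Mul(2, p)) = Mul(6, p))
Function('l')(M, K) = 36 (Function('l')(M, K) = Add(37, Mul(-1, 1)) = Add(37, -1) = 36)
Add(Add(-14158, 32681), Function('l')(-157, Function('a')(-10))) = Add(Add(-14158, 32681), 36) = Add(18523, 36) = 18559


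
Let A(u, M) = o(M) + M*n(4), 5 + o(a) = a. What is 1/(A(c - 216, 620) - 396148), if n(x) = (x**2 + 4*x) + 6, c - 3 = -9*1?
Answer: -1/371973 ≈ -2.6884e-6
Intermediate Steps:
o(a) = -5 + a
c = -6 (c = 3 - 9*1 = 3 - 9 = -6)
n(x) = 6 + x**2 + 4*x
A(u, M) = -5 + 39*M (A(u, M) = (-5 + M) + M*(6 + 4**2 + 4*4) = (-5 + M) + M*(6 + 16 + 16) = (-5 + M) + M*38 = (-5 + M) + 38*M = -5 + 39*M)
1/(A(c - 216, 620) - 396148) = 1/((-5 + 39*620) - 396148) = 1/((-5 + 24180) - 396148) = 1/(24175 - 396148) = 1/(-371973) = -1/371973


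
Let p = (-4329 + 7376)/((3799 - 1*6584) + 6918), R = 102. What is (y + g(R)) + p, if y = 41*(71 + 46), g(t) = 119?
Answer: 20320875/4133 ≈ 4916.7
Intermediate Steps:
y = 4797 (y = 41*117 = 4797)
p = 3047/4133 (p = 3047/((3799 - 6584) + 6918) = 3047/(-2785 + 6918) = 3047/4133 ≈ 0.73724)
(y + g(R)) + p = (4797 + 119) + 3047/4133 = 4916 + 3047/4133 = 20320875/4133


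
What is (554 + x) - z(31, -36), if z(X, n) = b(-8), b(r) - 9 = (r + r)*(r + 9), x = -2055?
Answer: -1494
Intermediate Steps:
b(r) = 9 + 2*r*(9 + r) (b(r) = 9 + (r + r)*(r + 9) = 9 + (2*r)*(9 + r) = 9 + 2*r*(9 + r))
z(X, n) = -7 (z(X, n) = 9 + 2*(-8)**2 + 18*(-8) = 9 + 2*64 - 144 = 9 + 128 - 144 = -7)
(554 + x) - z(31, -36) = (554 - 2055) - 1*(-7) = -1501 + 7 = -1494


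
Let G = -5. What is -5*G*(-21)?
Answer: -525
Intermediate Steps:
-5*G*(-21) = -5*(-5)*(-21) = 25*(-21) = -525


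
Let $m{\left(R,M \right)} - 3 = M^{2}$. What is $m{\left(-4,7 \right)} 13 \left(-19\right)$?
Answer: $-12844$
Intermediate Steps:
$m{\left(R,M \right)} = 3 + M^{2}$
$m{\left(-4,7 \right)} 13 \left(-19\right) = \left(3 + 7^{2}\right) 13 \left(-19\right) = \left(3 + 49\right) 13 \left(-19\right) = 52 \cdot 13 \left(-19\right) = 676 \left(-19\right) = -12844$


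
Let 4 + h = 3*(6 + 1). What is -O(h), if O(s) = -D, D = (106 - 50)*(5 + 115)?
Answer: 6720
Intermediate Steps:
h = 17 (h = -4 + 3*(6 + 1) = -4 + 3*7 = -4 + 21 = 17)
D = 6720 (D = 56*120 = 6720)
O(s) = -6720 (O(s) = -1*6720 = -6720)
-O(h) = -1*(-6720) = 6720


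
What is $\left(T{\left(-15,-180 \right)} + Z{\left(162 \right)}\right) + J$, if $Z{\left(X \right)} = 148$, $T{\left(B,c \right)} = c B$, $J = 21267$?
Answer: $24115$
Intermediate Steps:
$T{\left(B,c \right)} = B c$
$\left(T{\left(-15,-180 \right)} + Z{\left(162 \right)}\right) + J = \left(\left(-15\right) \left(-180\right) + 148\right) + 21267 = \left(2700 + 148\right) + 21267 = 2848 + 21267 = 24115$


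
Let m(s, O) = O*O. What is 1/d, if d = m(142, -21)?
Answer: 1/441 ≈ 0.0022676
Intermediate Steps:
m(s, O) = O²
d = 441 (d = (-21)² = 441)
1/d = 1/441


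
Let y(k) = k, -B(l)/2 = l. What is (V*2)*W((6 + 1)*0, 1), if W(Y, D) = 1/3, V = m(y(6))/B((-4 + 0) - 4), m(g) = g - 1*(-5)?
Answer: 11/24 ≈ 0.45833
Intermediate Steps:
B(l) = -2*l
m(g) = 5 + g (m(g) = g + 5 = 5 + g)
V = 11/16 (V = (5 + 6)/((-2*((-4 + 0) - 4))) = 11/((-2*(-4 - 4))) = 11/((-2*(-8))) = 11/16 ≈ 0.68750)
W(Y, D) = 1/3
(V*2)*W((6 + 1)*0, 1) = ((11/16)*2)*(1/3) = (11/8)*(1/3) = 11/24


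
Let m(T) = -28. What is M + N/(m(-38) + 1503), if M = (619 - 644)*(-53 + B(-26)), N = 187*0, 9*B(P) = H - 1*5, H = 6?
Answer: 11900/9 ≈ 1322.2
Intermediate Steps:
B(P) = ⅑ (B(P) = (6 - 1*5)/9 = (6 - 5)/9 = (⅑)*1 = ⅑)
N = 0
M = 11900/9 (M = (619 - 644)*(-53 + ⅑) = -25*(-476/9) = 11900/9 ≈ 1322.2)
M + N/(m(-38) + 1503) = 11900/9 + 0/(-28 + 1503) = 11900/9 + 0/1475 = 11900/9 + 0*(1/1475) = 11900/9 + 0 = 11900/9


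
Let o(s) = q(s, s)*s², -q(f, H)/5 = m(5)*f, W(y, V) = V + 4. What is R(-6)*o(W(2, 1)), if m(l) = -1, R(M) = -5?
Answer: -3125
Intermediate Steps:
W(y, V) = 4 + V
q(f, H) = 5*f (q(f, H) = -(-5)*f = 5*f)
o(s) = 5*s³ (o(s) = (5*s)*s² = 5*s³)
R(-6)*o(W(2, 1)) = -25*(4 + 1)³ = -25*5³ = -25*125 = -5*625 = -3125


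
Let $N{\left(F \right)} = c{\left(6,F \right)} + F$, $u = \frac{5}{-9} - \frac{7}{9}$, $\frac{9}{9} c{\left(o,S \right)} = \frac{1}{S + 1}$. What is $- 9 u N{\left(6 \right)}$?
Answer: $\frac{516}{7} \approx 73.714$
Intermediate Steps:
$c{\left(o,S \right)} = \frac{1}{1 + S}$ ($c{\left(o,S \right)} = \frac{1}{S + 1} = \frac{1}{1 + S}$)
$u = - \frac{4}{3}$ ($u = 5 \left(- \frac{1}{9}\right) - \frac{7}{9} = - \frac{5}{9} - \frac{7}{9} = - \frac{4}{3} \approx -1.3333$)
$N{\left(F \right)} = F + \frac{1}{1 + F}$ ($N{\left(F \right)} = \frac{1}{1 + F} + F = F + \frac{1}{1 + F}$)
$- 9 u N{\left(6 \right)} = \left(-9\right) \left(- \frac{4}{3}\right) \frac{1 + 6 \left(1 + 6\right)}{1 + 6} = 12 \frac{1 + 6 \cdot 7}{7} = 12 \frac{1 + 42}{7} = 12 \cdot \frac{1}{7} \cdot 43 = 12 \cdot \frac{43}{7} = \frac{516}{7}$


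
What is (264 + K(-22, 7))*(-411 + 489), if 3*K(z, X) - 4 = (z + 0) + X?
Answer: 20306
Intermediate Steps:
K(z, X) = 4/3 + X/3 + z/3 (K(z, X) = 4/3 + ((z + 0) + X)/3 = 4/3 + (z + X)/3 = 4/3 + (X + z)/3 = 4/3 + (X/3 + z/3) = 4/3 + X/3 + z/3)
(264 + K(-22, 7))*(-411 + 489) = (264 + (4/3 + (⅓)*7 + (⅓)*(-22)))*(-411 + 489) = (264 + (4/3 + 7/3 - 22/3))*78 = (264 - 11/3)*78 = (781/3)*78 = 20306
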